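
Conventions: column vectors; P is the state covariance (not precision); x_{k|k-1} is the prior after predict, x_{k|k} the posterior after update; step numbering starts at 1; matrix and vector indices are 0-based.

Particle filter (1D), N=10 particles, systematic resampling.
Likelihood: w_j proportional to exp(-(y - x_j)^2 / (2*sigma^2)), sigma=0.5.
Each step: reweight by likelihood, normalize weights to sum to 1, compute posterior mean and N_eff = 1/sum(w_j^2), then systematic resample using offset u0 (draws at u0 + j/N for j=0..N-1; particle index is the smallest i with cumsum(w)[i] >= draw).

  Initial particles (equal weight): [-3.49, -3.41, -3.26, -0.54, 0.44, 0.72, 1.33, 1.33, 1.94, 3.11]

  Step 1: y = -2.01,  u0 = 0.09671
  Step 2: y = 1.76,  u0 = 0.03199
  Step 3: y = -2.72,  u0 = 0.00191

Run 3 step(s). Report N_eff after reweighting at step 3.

N_eff = 10.0000

step 1: w=[0.1397, 0.2215, 0.4905, 0.1482, 0.0001, 0.0000, 0.0000, 0.0000, 0.0000, 0.0000]  mean=-2.9220  Neff=3.0199  idx=[0, 1, 1, 2, 2, 2, 2, 2, 3, 3]
step 2: w=[0.0000, 0.0000, 0.0000, 0.0000, 0.0000, 0.0000, 0.0000, 0.0000, 0.5000, 0.5000]  mean=-0.5400  Neff=2.0000  idx=[8, 8, 8, 8, 8, 9, 9, 9, 9, 9]
step 3: w=[0.1000, 0.1000, 0.1000, 0.1000, 0.1000, 0.1000, 0.1000, 0.1000, 0.1000, 0.1000]  mean=-0.5400  Neff=10.0000  idx=[0, 1, 2, 3, 4, 5, 6, 7, 8, 9]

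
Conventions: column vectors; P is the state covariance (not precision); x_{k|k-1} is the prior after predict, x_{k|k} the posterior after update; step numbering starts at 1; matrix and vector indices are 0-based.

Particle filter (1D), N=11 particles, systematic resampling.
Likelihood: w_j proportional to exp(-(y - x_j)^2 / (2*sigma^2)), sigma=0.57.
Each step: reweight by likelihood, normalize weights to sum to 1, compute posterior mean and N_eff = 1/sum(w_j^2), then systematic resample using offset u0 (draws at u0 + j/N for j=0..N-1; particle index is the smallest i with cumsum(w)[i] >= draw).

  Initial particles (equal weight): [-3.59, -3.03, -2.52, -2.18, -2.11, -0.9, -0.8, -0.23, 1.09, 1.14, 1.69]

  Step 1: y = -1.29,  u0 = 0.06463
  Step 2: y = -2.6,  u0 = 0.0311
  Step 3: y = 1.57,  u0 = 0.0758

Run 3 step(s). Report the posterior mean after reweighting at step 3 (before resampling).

post_mean = -2.1481

step 1: w=[0.0001, 0.0039, 0.0403, 0.1222, 0.1469, 0.3272, 0.2858, 0.0734, 0.0001, 0.0000, 0.0000]  mean=-1.2302  Neff=4.3047  idx=[3, 3, 4, 5, 5, 5, 5, 6, 6, 6, 7]
step 2: w=[0.3339, 0.3339, 0.3027, 0.0051, 0.0051, 0.0051, 0.0051, 0.0030, 0.0030, 0.0030, 0.0001]  mean=-2.1200  Neff=3.1777  idx=[0, 0, 0, 0, 1, 1, 1, 1, 2, 2, 2]
step 3: w=[0.0681, 0.0681, 0.0681, 0.0681, 0.0681, 0.0681, 0.0681, 0.0681, 0.1517, 0.1517, 0.1517]  mean=-2.1481  Neff=9.4216  idx=[1, 2, 3, 5, 6, 7, 8, 9, 9, 10, 10]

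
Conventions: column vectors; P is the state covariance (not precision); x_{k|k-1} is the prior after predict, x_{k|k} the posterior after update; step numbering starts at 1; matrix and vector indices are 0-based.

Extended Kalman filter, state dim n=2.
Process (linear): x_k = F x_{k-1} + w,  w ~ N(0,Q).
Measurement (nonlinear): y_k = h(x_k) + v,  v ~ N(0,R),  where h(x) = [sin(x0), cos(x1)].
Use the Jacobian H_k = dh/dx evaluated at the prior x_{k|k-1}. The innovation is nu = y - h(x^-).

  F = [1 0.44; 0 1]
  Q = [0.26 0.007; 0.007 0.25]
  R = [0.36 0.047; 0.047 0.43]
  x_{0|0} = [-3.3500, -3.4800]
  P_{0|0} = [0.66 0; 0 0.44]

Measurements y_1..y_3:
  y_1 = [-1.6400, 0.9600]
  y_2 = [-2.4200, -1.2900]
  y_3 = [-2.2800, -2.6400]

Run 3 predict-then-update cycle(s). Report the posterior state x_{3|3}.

step 1: x^-=[-4.8812, -3.4800]  P^-=[1.0052 0.2006; 0.2006 0.6900]  H_jac=[0.1680 0.0000; 0.0000 -0.3320]  S=[0.3884 0.0358; 0.0358 0.5060]  K=[0.4499 -0.1634; 0.1294 -0.4618]  nu=[-2.6258, 1.9033]  x^+=[-6.3736, -4.6987]  P^+=[0.9183 0.1480; 0.1480 0.5799]
step 2: x^-=[-8.4411, -4.6987]  P^-=[1.4208 0.4101; 0.4101 0.8299]  H_jac=[-0.5539 0.0000; 0.0000 -0.9999]  S=[0.7960 0.2742; 0.2742 1.2597]  K=[-0.9477 -0.1193; -0.0633 -0.6449]  nu=[-1.5874, -1.2763]  x^+=[-6.7844, -3.7751]  P^+=[0.6260 0.0958; 0.0958 0.2803]
step 3: x^-=[-8.4454, -3.7751]  P^-=[1.0247 0.2262; 0.2262 0.5303]  H_jac=[-0.5576 0.0000; 0.0000 -0.5920]  S=[0.6786 0.1217; 0.1217 0.6158]  K=[-0.8325 -0.0530; -0.0979 -0.4904]  nu=[-1.4499, -1.8340]  x^+=[-7.1413, -2.7336]  P^+=[0.5420 0.1046; 0.1046 0.3640]

x_post = [-7.1413, -2.7336]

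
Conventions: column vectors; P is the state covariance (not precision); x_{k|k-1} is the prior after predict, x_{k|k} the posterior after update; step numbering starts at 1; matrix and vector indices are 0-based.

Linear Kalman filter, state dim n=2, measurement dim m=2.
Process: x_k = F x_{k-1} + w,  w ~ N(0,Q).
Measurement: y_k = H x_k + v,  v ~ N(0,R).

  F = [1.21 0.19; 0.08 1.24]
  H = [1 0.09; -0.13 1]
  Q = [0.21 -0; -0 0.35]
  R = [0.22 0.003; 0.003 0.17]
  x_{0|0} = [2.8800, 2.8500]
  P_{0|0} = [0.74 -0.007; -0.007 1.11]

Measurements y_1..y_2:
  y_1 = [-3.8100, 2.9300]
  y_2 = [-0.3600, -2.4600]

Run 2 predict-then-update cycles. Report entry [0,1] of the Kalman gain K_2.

step 1: x^-=[4.0263, 3.7644]  P^-=[1.3303 0.3225; 0.3225 2.0601]  S=[1.6250 0.3342; 0.3342 2.1687]  K=[0.8492 -0.0619; 0.1251 0.9113]  nu=[-8.1751, -0.3110]  x^+=[-2.8969, 2.4580]  P^+=[0.1852 0.0161; 0.0161 0.1574]
step 2: x^-=[-3.0382, 2.8161]  P^-=[0.4942 0.0794; 0.0794 0.5964]  S=[0.7333 0.0709; 0.0709 0.7541]  K=[0.6880 -0.0446; 0.1073 0.7671]  nu=[2.4248, -5.6711]  x^+=[-1.1172, -1.2739]  P^+=[0.1500 0.0140; 0.0140 0.1325]

K[0,1] = -0.0446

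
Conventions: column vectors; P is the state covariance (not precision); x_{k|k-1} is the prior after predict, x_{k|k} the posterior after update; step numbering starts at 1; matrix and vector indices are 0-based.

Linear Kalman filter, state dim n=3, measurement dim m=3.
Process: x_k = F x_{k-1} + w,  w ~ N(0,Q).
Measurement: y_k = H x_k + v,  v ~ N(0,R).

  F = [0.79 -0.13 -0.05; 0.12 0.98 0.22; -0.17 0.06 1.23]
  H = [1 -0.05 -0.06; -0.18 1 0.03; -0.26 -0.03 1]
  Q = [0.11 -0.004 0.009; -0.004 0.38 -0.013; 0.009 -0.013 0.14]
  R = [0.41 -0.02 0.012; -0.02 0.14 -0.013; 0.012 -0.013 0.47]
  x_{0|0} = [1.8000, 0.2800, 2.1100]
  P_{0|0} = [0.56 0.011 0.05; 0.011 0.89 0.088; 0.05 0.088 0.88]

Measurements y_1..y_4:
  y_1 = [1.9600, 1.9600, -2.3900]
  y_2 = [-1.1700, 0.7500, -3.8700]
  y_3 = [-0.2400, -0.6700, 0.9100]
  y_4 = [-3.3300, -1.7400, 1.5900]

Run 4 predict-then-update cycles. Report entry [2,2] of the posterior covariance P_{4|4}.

P_post[2,2] = 0.2477

step 1: x^-=[1.2801, 0.9546, 2.3061]  P^-=[0.4717 -0.0641 -0.0918; -0.0641 1.3286 0.3770; -0.0918 0.3770 1.4826]  S=[0.9100 -0.2656 -0.3079; -0.2656 1.5319 0.4239; -0.3079 0.4239 2.0098]  K=[0.5185 -0.0020 -0.0259; 0.0942 0.8983 0.0010; 0.0557 0.0928 0.7329]  nu=[0.8660, 1.1666, -4.3346]  x^+=[1.8390, 2.0797, -0.7143]  P^+=[0.2168 0.0272 0.0513; 0.0272 0.1287 0.0009; 0.0513 0.0009 0.3573]
step 2: x^-=[1.2182, 2.1017, -1.0664]  P^-=[0.2387 0.0254 0.0089; 0.0254 0.5335 0.0892; 0.0089 0.0892 0.6654]  S=[0.6494 -0.0704 -0.0849; -0.0704 0.6780 0.0831; -0.0849 0.0831 1.1424]  K=[0.3637 0.0148 -0.0213; 0.0763 0.7913 0.0064; 0.0303 0.0915 0.5737]  nu=[-2.3471, -1.1004, -2.4238]  x^+=[0.3999, 1.0363, -2.6285]  P^+=[0.1517 0.0213 0.0343; 0.0213 0.1129 0.0026; 0.0343 0.0026 0.2778]
step 3: x^-=[0.3126, 0.4853, -3.2389]  P^-=[0.2002 0.0147 0.0053; 0.0147 0.5120 0.0692; 0.0053 0.0692 0.5507]  S=[0.6118 -0.0719 -0.0705; -0.0719 0.6578 0.0620; -0.0705 0.0620 1.0280]  K=[0.3234 0.0054 -0.0240; 0.0682 0.7844 0.0061; 0.0195 0.0812 0.5288]  nu=[-0.7227, -1.0019, 4.2447]  x^+=[-0.0285, -0.3240, -1.0899]  P^+=[0.1348 0.0180 0.0281; 0.0180 0.1116 0.0015; 0.0281 0.0015 0.2550]
step 4: x^-=[0.0741, -0.5607, -1.3552]  P^-=[0.1907 0.0100 0.0029; 0.0100 0.5078 0.0619; 0.0029 0.0619 0.5183]  S=[0.6029 -0.0742 -0.0681; -0.0742 0.6545 0.0550; -0.0681 0.0550 0.9966]  K=[0.3124 0.0006 -0.0258; 0.0654 0.7829 0.0055; 0.0156 0.0761 0.5143]  nu=[-3.5134, -1.1253, 2.9476]  x^+=[-1.1004, -1.6552, 0.0204]  P^+=[0.1302 0.0168 0.0259; 0.0168 0.1112 0.0009; 0.0259 0.0009 0.2477]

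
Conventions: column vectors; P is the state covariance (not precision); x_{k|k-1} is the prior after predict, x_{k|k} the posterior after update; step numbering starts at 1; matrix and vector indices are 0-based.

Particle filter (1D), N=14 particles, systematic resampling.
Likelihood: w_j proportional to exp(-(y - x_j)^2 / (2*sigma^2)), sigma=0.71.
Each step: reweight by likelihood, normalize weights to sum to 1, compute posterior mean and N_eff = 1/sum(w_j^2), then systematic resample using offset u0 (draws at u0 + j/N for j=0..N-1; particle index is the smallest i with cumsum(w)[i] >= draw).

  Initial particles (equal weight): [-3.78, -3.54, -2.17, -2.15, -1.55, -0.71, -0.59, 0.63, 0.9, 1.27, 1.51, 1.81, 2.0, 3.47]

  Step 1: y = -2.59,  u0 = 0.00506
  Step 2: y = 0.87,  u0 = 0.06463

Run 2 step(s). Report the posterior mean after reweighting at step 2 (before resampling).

step 1: w=[0.0906, 0.1508, 0.3098, 0.3046, 0.1262, 0.0111, 0.0070, 0.0000, 0.0000, 0.0000, 0.0000, 0.0000, 0.0000, 0.0000]  mean=-2.4108  Neff=4.2415  idx=[0, 0, 1, 1, 2, 2, 2, 2, 3, 3, 3, 3, 4, 4]
step 2: w=[0.0000, 0.0000, 0.0000, 0.0000, 0.0152, 0.0152, 0.0152, 0.0152, 0.0171, 0.0171, 0.0171, 0.0171, 0.4355, 0.4355]  mean=-1.6286  Neff=2.6221  idx=[8, 12, 12, 12, 12, 12, 12, 13, 13, 13, 13, 13, 13, 13]

post_mean = -1.6286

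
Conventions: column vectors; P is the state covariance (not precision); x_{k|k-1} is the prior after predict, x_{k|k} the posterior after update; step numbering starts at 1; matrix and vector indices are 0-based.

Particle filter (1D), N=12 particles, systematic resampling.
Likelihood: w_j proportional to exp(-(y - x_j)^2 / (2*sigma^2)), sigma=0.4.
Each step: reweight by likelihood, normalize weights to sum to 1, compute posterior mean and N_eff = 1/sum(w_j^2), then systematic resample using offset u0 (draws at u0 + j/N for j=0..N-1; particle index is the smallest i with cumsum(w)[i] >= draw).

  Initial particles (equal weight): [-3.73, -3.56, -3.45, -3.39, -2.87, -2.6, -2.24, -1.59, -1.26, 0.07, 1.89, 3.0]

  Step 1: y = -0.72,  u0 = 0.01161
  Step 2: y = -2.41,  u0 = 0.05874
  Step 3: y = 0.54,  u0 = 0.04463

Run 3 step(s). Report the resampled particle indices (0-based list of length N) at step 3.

step 1: w=[0.0000, 0.0000, 0.0000, 0.0000, 0.0000, 0.0000, 0.0011, 0.1470, 0.6292, 0.2226, 0.0000, 0.0000]  mean=-1.0136  Neff=2.1409  idx=[7, 7, 8, 8, 8, 8, 8, 8, 8, 8, 9, 9]
step 2: w=[0.3280, 0.3280, 0.0430, 0.0430, 0.0430, 0.0430, 0.0430, 0.0430, 0.0430, 0.0430, 0.0000, 0.0000]  mean=-1.4765  Neff=4.3492  idx=[0, 0, 0, 0, 1, 1, 1, 1, 3, 5, 7, 9]
step 3: w=[0.0042, 0.0042, 0.0042, 0.0042, 0.0042, 0.0042, 0.0042, 0.0042, 0.2416, 0.2416, 0.2416, 0.2416]  mean=-1.2711  Neff=4.2802  idx=[8, 8, 8, 9, 9, 9, 10, 10, 10, 11, 11, 11]

resampled_idx = [8, 8, 8, 9, 9, 9, 10, 10, 10, 11, 11, 11]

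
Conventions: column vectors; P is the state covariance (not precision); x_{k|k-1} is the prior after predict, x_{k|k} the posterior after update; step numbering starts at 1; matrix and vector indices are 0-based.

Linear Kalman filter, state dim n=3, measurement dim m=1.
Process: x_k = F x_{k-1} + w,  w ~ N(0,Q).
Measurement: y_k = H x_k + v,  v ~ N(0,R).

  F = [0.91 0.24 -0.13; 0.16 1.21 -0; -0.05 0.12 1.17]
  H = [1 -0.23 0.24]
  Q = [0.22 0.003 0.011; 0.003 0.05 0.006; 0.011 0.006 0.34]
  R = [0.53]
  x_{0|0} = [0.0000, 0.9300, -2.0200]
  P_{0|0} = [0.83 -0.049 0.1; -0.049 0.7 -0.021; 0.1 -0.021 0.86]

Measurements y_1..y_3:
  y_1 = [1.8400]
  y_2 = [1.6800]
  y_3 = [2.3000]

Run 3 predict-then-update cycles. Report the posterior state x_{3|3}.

step 1: x^-=[0.4858, 1.1253, -2.2518]  P^-=[0.9184 0.2725 -0.0406; 0.2725 1.0771 0.0920; -0.0406 0.0920 1.5124]  S=[1.4375]  K=[0.5885; 0.0326; 0.2095]  nu=[2.1535]  x^+=[1.7531, 1.1955, -1.8006]  P^+=[0.4205 0.2449 -0.2179; 0.2449 1.0756 0.0822; -0.2179 0.0822 1.4493]
step 2: x^-=[2.1164, 1.7270, -2.0509]  P^-=[0.8081 0.6473 -0.3854; 0.6473 1.7304 0.2243; -0.3854 0.2243 2.3861]  S=[1.0596]  K=[0.5349; 0.2861; 0.1281]  nu=[0.4531]  x^+=[2.3587, 1.8567, -1.9929]  P^+=[0.5050 0.4852 -0.4580; 0.4852 1.6437 0.1855; -0.4580 0.1855 2.3687]
step 3: x^-=[2.8511, 2.6240, -2.2268]  P^-=[1.0816 1.0871 -0.7192; 1.0871 2.6573 0.3974; -0.7192 0.3974 3.7073]  S=[1.0766]  K=[0.6121; 0.5306; 0.0736]  nu=[0.5869]  x^+=[3.2103, 2.9354, -2.1836]  P^+=[0.6782 0.7374 -0.7676; 0.7374 2.3542 0.3554; -0.7676 0.3554 3.7015]

x_post = [3.2103, 2.9354, -2.1836]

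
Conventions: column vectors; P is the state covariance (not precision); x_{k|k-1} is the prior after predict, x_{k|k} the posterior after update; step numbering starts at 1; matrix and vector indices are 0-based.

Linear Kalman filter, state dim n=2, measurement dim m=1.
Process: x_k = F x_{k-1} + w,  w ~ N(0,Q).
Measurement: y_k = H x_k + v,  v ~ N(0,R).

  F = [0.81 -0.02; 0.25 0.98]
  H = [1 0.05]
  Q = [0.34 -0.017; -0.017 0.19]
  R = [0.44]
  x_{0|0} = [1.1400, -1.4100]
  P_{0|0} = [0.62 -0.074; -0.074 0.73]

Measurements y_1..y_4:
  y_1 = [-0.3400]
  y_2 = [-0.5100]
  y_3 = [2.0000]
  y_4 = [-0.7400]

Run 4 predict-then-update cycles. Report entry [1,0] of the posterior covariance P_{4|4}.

step 1: x^-=[0.9516, -1.0968]  P^-=[0.7495 0.0359; 0.0359 0.8936]  S=[1.1953]  K=[0.6285; 0.0674]  nu=[-1.2368]  x^+=[0.1743, -1.1801]  P^+=[0.2773 -0.0148; -0.0148 0.8882]
step 2: x^-=[0.1648, -1.1130]  P^-=[0.5228 0.0101; 0.0101 1.0531]  S=[0.9664]  K=[0.5415; 0.0649]  nu=[-0.6191]  x^+=[-0.1705, -1.1532]  P^+=[0.2394 -0.0239; -0.0239 1.0490]
step 3: x^-=[-0.1150, -1.1727]  P^-=[0.4983 -0.0079; -0.0079 1.2007]  S=[0.9405]  K=[0.5294; 0.0554]  nu=[2.1736]  x^+=[1.0357, -1.0523]  P^+=[0.2347 -0.0355; -0.0355 1.1978]
step 4: x^-=[0.8600, -0.7723]  P^-=[0.4956 -0.0210; -0.0210 1.3377]  S=[0.9369]  K=[0.5279; 0.0490]  nu=[-1.5613]  x^+=[0.0357, -0.8488]  P^+=[0.2345 -0.0452; -0.0452 1.3354]

P_post[1,0] = -0.0452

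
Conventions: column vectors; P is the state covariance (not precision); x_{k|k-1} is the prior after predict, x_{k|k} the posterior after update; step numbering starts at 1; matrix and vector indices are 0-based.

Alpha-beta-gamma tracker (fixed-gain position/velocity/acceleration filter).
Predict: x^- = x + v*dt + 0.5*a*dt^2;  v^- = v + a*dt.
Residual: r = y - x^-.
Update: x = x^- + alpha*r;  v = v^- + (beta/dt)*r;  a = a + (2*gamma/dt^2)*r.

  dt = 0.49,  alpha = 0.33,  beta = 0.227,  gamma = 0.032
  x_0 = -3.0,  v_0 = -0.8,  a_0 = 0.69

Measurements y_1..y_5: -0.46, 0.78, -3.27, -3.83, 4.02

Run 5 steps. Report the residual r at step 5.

resid = 4.7307

step 1: x_pred=-3.3092  r=2.8492  x^+=-2.3689  v^+=0.8580  a^+=1.4495
step 2: x_pred=-1.7745  r=2.5545  x^+=-0.9315  v^+=2.7517  a^+=2.1304
step 3: x_pred=0.6726  r=-3.9426  x^+=-0.6285  v^+=1.9691  a^+=1.0795
step 4: x_pred=0.4660  r=-4.2960  x^+=-0.9517  v^+=0.5079  a^+=-0.0656
step 5: x_pred=-0.7107  r=4.7307  x^+=0.8504  v^+=2.6673  a^+=1.1954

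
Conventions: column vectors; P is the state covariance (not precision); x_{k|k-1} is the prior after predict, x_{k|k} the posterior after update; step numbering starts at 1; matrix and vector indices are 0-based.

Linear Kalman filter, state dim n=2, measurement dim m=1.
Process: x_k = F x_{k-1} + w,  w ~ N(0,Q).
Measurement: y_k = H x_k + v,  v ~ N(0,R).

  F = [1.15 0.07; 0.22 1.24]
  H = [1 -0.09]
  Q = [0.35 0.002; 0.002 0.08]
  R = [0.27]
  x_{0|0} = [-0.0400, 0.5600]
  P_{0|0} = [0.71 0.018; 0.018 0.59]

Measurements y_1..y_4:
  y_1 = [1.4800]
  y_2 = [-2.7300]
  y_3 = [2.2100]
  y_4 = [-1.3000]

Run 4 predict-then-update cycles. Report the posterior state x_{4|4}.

step 1: x^-=[-0.0068, 0.6856]  P^-=[1.2948 0.2588; 0.2588 1.0314]  S=[1.5265]  K=[0.8329; 0.1087]  nu=[1.5485]  x^+=[1.2830, 0.8540]  P^+=[0.2357 0.1206; 0.1206 1.0133]
step 2: x^-=[1.5352, 1.3412]  P^-=[0.6861 0.3234; 0.3234 1.7153]  S=[0.9118]  K=[0.7206; 0.1853]  nu=[-4.1445]  x^+=[-1.4512, 0.5731]  P^+=[0.2127 0.2016; 0.2016 1.6840]
step 3: x^-=[-1.6288, 0.3913]  P^-=[0.6720 0.4926; 0.4926 2.7895]  S=[0.8759]  K=[0.7166; 0.2757]  nu=[3.8740]  x^+=[1.1472, 1.4594]  P^+=[0.2222 0.3195; 0.3195 2.7229]
step 4: x^-=[1.4215, 2.0620]  P^-=[0.7087 0.7551; 0.7551 4.4519]  S=[0.8788]  K=[0.7291; 0.4033]  nu=[-2.5359]  x^+=[-0.4274, 1.0393]  P^+=[0.2416 0.4967; 0.4967 4.3089]

x_post = [-0.4274, 1.0393]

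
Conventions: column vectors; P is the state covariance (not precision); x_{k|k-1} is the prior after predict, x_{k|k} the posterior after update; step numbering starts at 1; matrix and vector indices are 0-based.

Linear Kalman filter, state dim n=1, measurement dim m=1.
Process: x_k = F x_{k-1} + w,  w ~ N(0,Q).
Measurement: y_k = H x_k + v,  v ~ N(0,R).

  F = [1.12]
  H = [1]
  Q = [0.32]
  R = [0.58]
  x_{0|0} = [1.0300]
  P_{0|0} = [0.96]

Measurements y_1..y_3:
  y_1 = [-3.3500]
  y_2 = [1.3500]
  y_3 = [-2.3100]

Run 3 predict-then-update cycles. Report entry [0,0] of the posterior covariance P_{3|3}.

step 1: x^-=[1.1536]  P^-=[1.5242]  S=[2.1042]  K=[0.7244]  nu=[-4.5036]  x^+=[-2.1086]  P^+=[0.4201]
step 2: x^-=[-2.3617]  P^-=[0.8470]  S=[1.4270]  K=[0.5936]  nu=[3.7117]  x^+=[-0.1586]  P^+=[0.3443]
step 3: x^-=[-0.1776]  P^-=[0.7518]  S=[1.3318]  K=[0.5645]  nu=[-2.1324]  x^+=[-1.3814]  P^+=[0.3274]

P_post[0,0] = 0.3274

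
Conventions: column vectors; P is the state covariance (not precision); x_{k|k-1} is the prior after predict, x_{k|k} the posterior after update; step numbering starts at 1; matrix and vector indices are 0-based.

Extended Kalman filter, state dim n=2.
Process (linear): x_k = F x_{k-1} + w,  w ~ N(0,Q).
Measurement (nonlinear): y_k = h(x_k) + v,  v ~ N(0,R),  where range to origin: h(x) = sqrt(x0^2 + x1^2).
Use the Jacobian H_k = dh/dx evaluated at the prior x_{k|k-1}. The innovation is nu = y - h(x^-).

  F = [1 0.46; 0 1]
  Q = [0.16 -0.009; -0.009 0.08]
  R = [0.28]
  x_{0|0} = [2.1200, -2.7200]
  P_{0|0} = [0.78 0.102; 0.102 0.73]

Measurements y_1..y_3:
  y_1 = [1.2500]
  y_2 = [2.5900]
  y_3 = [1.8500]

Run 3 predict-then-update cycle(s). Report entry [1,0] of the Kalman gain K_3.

step 1: x^-=[0.8688, -2.7200]  P^-=[1.1883 0.4288; 0.4288 0.8100]  H_jac=[0.3043 -0.9526]  S=[0.8765]  K=[-0.0535; -0.7315]  nu=[-1.6054]  x^+=[0.9547, -1.5457]  P^+=[1.1858 0.3945; 0.3945 0.3410]
step 2: x^-=[0.2437, -1.5457]  P^-=[1.7809 0.5424; 0.5424 0.4210]  H_jac=[0.1557 -0.9878]  S=[0.5671]  K=[-0.4556; -0.5844]  nu=[1.0252]  x^+=[-0.2234, -2.1448]  P^+=[1.6632 0.3914; 0.3914 0.2274]
step 3: x^-=[-1.2100, -2.1448]  P^-=[2.2314 0.4870; 0.4870 0.3074]  H_jac=[-0.4913 -0.8710]  S=[1.4686]  K=[-1.0353; -0.3452]  nu=[-0.6125]  x^+=[-0.5758, -1.9333]  P^+=[0.6572 -0.0379; -0.0379 0.1324]

K[1,0] = -0.3452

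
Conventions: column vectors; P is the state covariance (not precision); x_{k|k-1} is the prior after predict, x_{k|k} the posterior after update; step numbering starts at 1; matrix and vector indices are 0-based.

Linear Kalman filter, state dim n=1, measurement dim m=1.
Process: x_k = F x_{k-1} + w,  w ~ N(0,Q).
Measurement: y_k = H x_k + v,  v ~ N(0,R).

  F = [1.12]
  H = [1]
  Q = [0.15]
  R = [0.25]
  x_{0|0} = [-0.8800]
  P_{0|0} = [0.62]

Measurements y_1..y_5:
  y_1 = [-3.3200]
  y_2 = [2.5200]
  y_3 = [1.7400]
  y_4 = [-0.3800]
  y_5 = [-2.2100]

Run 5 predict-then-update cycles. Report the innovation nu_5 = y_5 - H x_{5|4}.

step 1: x^-=[-0.9856]  P^-=[0.9277]  S=[1.1777]  K=[0.7877]  nu=[-2.3344]  x^+=[-2.8245]  P^+=[0.1969]
step 2: x^-=[-3.1634]  P^-=[0.3970]  S=[0.6470]  K=[0.6136]  nu=[5.6834]  x^+=[0.3240]  P^+=[0.1534]
step 3: x^-=[0.3629]  P^-=[0.3424]  S=[0.5924]  K=[0.5780]  nu=[1.3771]  x^+=[1.1589]  P^+=[0.1445]
step 4: x^-=[1.2980]  P^-=[0.3313]  S=[0.5813]  K=[0.5699]  nu=[-1.6780]  x^+=[0.3417]  P^+=[0.1425]
step 5: x^-=[0.3827]  P^-=[0.3287]  S=[0.5787]  K=[0.5680]  nu=[-2.5927]  x^+=[-1.0900]  P^+=[0.1420]

innov = [-2.5927]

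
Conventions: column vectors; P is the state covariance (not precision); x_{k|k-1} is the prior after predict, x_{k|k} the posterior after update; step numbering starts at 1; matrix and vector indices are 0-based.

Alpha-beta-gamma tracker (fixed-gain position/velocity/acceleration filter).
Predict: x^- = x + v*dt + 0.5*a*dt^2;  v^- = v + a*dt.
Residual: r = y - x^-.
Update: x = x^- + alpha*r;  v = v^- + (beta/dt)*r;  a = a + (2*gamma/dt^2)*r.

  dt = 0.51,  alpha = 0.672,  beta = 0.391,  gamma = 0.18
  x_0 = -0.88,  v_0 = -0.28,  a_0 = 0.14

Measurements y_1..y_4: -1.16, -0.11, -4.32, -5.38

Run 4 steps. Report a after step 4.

step 1: x_pred=-1.0046  r=-0.1554  x^+=-1.1090  v^+=-0.3277  a^+=-0.0751
step 2: x_pred=-1.2859  r=1.1759  x^+=-0.4957  v^+=0.5355  a^+=1.5525
step 3: x_pred=-0.0207  r=-4.2993  x^+=-2.9098  v^+=-1.9688  a^+=-4.3981
step 4: x_pred=-4.4859  r=-0.8941  x^+=-5.0867  v^+=-4.8973  a^+=-5.6356

a_post = -5.6356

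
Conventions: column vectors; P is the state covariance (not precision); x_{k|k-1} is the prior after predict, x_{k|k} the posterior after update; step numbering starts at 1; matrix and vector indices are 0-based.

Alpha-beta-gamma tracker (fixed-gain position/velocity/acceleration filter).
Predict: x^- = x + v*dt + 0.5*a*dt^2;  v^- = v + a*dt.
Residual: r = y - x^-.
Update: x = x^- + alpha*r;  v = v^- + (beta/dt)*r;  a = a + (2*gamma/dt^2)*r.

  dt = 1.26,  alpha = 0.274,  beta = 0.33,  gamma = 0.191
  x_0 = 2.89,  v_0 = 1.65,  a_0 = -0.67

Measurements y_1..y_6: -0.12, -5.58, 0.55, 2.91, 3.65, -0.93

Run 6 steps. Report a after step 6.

a_post = 5.5334

step 1: x_pred=4.4372  r=-4.5572  x^+=3.1885  v^+=-0.3877  a^+=-1.7665
step 2: x_pred=1.2977  r=-6.8777  x^+=-0.5868  v^+=-4.4149  a^+=-3.4214
step 3: x_pred=-8.8654  r=9.4154  x^+=-6.2856  v^+=-6.2599  a^+=-1.1559
step 4: x_pred=-15.0906  r=18.0006  x^+=-10.1584  v^+=-3.0019  a^+=3.1753
step 5: x_pred=-11.4202  r=15.0702  x^+=-7.2910  v^+=4.9460  a^+=6.8014
step 6: x_pred=4.3399  r=-5.2699  x^+=2.8960  v^+=12.1355  a^+=5.5334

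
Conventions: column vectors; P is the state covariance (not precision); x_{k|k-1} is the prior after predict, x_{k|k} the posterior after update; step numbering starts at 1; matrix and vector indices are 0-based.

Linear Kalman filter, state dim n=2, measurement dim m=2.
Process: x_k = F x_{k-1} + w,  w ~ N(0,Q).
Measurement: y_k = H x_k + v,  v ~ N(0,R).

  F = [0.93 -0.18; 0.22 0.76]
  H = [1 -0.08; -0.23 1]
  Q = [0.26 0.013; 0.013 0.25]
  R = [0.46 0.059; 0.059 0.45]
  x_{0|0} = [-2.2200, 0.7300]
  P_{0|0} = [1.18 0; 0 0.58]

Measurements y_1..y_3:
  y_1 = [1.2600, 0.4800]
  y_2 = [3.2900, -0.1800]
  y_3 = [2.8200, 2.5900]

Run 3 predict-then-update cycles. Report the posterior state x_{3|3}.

x_post = [2.2317, 1.8387]

step 1: x^-=[-2.1960, 0.0664]  P^-=[1.2994 0.1751; 0.1751 0.6421]  S=[1.7355 -0.1129; -0.1129 1.0803]  K=[0.7382 -0.0374; 0.1083 0.5684]  nu=[3.4613, -0.0915]  x^+=[0.3626, 0.3892]  P^+=[0.3459 0.1063; 0.1063 0.2866]
step 2: x^-=[0.2672, 0.3755]  P^-=[0.5329 0.1155; 0.1155 0.4678]  S=[0.9774 0.0166; 0.0166 0.8929]  K=[0.5360 -0.0179; 0.0715 0.4929]  nu=[3.0529, -0.4941]  x^+=[1.9125, 0.3502]  P^+=[0.2520 0.0815; 0.0815 0.2448]
step 3: x^-=[1.7156, 0.6869]  P^-=[0.4586 0.0855; 0.0855 0.4308]  S=[0.9077 0.0061; 0.0061 0.8658]  K=[0.4979 -0.0266; 0.0530 0.4745]  nu=[1.1594, 2.2977]  x^+=[2.2317, 1.8387]  P^+=[0.2331 0.0710; 0.0710 0.2330]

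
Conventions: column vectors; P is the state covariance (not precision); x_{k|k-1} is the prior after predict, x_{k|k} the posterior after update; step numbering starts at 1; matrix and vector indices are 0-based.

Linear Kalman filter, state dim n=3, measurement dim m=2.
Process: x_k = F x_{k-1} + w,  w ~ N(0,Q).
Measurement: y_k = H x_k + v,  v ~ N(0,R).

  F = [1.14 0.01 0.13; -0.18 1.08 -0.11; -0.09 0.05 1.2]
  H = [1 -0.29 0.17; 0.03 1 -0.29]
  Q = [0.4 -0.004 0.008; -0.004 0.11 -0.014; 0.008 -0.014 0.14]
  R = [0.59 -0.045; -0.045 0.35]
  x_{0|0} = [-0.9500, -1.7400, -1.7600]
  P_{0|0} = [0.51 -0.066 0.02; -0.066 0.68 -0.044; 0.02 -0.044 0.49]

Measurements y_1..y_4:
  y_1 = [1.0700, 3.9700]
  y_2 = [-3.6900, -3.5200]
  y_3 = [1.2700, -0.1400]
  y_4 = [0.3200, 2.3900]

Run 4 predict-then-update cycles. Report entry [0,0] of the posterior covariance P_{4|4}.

step 1: x^-=[-1.3292, -1.5146, -2.1135]  P^-=[1.0755 -0.1986 0.0551; -0.1986 0.9625 -0.0876; 0.0551 -0.0876 0.8424]  S=[1.9133 -0.5682; -0.5682 1.4223]  K=[0.6343 0.1252; -0.0595 0.6667; 0.0544 -0.2105]  nu=[2.3193, 4.9116]  x^+=[0.7570, 1.6218, -3.0210]  P^+=[0.3737 -0.0091 -0.0455; -0.0091 0.2786 0.1459; -0.0455 0.1459 0.7608]
step 2: x^-=[0.4864, 1.9476, -3.6122]  P^-=[0.8852 -0.0727 0.0290; -0.0727 0.4233 0.1053; 0.0290 0.1053 1.2666]  S=[1.5891 -0.2572; -0.2572 0.8147]  K=[0.5929 0.1203; -0.0360 0.4681; 0.0871 -0.2931]  nu=[-2.9975, -6.5297]  x^+=[-2.0761, -1.0012, -1.9597]  P^+=[0.3515 -0.0144 -0.0663; -0.0144 0.2341 0.2352; -0.0663 0.2352 1.1714]
step 3: x^-=[-2.6315, -0.4921, -2.2148]  P^-=[0.8573 -0.0654 0.0684; -0.0654 0.3557 0.1684; 0.0684 0.1684 1.8730]  S=[1.5759 -0.2563; -0.2563 0.7612]  K=[0.5826 0.1180; -0.0250 0.3921; 0.1426 -0.4416]  nu=[4.1353, -0.2113]  x^+=[-0.2472, -0.6784, -1.5317]  P^+=[0.3470 -0.0199 -0.0845; -0.0199 0.2326 0.3230; -0.0845 0.3230 1.6602]
step 4: x^-=[-0.4878, -0.5196, -1.8497]  P^-=[0.8544 -0.0633 0.1217; -0.0633 0.3403 0.2214; 0.1217 0.2214 2.5913]  S=[1.6042 -0.2869; -0.2869 0.7747]  K=[0.5784 0.1201; -0.0152 0.3483; 0.2023 -0.6046]  nu=[0.9715, 2.3878]  x^+=[0.3610, 0.2974, -3.0968]  P^+=[0.3464 -0.0243 -0.1031; -0.0243 0.2429 0.4124; -0.1031 0.4124 2.1723]

P_post[0,0] = 0.3464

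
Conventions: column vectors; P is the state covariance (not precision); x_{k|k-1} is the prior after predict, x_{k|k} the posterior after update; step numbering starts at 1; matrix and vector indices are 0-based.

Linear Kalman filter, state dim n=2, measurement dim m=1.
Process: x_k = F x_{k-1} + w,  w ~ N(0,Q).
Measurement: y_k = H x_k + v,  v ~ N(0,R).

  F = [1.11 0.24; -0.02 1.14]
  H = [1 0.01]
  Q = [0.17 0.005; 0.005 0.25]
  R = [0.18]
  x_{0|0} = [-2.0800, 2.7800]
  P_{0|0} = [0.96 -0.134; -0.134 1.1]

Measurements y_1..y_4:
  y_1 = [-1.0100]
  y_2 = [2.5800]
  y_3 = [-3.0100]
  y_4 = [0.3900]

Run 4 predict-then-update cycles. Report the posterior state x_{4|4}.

x_post = [-0.0950, 2.2019]

step 1: x^-=[-1.6416, 3.2108]  P^-=[1.3448 0.1157; 0.1157 1.6861]  S=[1.5273]  K=[0.8813; 0.0868]  nu=[0.5995]  x^+=[-1.1133, 3.2628]  P^+=[0.1586 -0.0011; -0.0011 1.6745]
step 2: x^-=[-0.4527, 3.7419]  P^-=[0.4613 0.4582; 0.4582 2.4264]  S=[0.6507]  K=[0.7160; 0.7415]  nu=[2.9952]  x^+=[1.6918, 5.9628]  P^+=[0.1277 0.1128; 0.1128 2.0686]
step 3: x^-=[3.3090, 6.7637]  P^-=[0.5066 0.7103; 0.7103 2.9333]  S=[0.7011]  K=[0.7327; 1.0549]  nu=[-6.3866]  x^+=[-1.3706, 0.0264]  P^+=[0.1302 0.1684; 0.1684 2.1530]
step 4: x^-=[-1.5151, 0.0575]  P^-=[0.5441 0.8034; 0.8034 3.0404]  S=[0.7405]  K=[0.7457; 1.1260]  nu=[1.9045]  x^+=[-0.0950, 2.2019]  P^+=[0.1324 0.1817; 0.1817 2.1016]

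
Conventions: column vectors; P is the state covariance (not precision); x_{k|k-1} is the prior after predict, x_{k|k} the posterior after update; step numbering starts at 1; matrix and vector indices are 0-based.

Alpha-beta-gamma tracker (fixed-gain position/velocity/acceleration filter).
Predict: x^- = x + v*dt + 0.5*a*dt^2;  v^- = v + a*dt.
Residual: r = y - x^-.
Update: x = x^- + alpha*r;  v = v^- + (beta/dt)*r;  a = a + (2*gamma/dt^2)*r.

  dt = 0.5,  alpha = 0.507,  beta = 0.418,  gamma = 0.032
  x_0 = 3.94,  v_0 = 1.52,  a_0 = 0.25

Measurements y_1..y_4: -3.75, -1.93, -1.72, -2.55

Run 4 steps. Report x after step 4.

step 1: x_pred=4.7313  r=-8.4812  x^+=0.4313  v^+=-5.4453  a^+=-1.9212
step 2: x_pred=-2.5316  r=0.6016  x^+=-2.2266  v^+=-5.9030  a^+=-1.7672
step 3: x_pred=-5.3990  r=3.6790  x^+=-3.5337  v^+=-3.7110  a^+=-0.8254
step 4: x_pred=-5.4924  r=2.9424  x^+=-4.0006  v^+=-1.6638  a^+=-0.0721

x_post = -4.0006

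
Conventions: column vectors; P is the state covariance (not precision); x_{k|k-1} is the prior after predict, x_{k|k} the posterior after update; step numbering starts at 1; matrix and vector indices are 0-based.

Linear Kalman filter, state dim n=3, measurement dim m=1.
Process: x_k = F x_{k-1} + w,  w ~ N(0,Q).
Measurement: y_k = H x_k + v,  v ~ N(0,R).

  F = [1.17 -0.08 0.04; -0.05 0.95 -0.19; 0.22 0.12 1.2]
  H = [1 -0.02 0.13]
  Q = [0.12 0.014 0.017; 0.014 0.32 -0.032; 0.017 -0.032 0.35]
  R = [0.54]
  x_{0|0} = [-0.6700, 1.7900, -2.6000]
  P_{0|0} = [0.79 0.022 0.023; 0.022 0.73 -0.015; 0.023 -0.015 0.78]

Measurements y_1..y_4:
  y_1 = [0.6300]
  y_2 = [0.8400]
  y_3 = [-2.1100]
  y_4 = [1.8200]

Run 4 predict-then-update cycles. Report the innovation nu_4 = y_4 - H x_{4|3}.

innov = [3.3701]

step 1: x^-=[-1.0311, 2.2280, -3.0526]  P^-=[1.2055 -0.0750 0.2873; -0.0750 1.0127 -0.1499; 0.2873 -0.1499 1.5309]  S=[1.8502]  K=[0.6725; -0.0620; 0.2645]  nu=[2.1025]  x^+=[0.3829, 2.0976, -2.4965]  P^+=[0.3686 0.0022 -0.0418; 0.0022 1.0056 -0.1196; -0.0418 -0.1196 1.4015]
step 2: x^-=[0.1803, 2.4479, -2.6599]  P^-=[0.6298 -0.0892 0.1217; -0.0892 1.3212 -0.3699; 0.1217 -0.3699 2.3441]  S=[1.2470]  K=[0.5191; -0.1313; 0.3479]  nu=[1.0544]  x^+=[0.7277, 2.3094, -2.2931]  P^+=[0.2937 -0.0042 -0.1035; -0.0042 1.2997 -0.3129; -0.1035 -0.3129 2.1932]
step 3: x^-=[0.5749, 2.5933, -2.3145]  P^-=[0.5270 -0.1168 0.0672; -0.1168 1.6843 -0.7270; 0.0672 -0.7270 3.3961]  S=[1.1510]  K=[0.4675; -0.2128; 0.4546]  nu=[-2.3322]  x^+=[-0.5153, 3.0896, -3.3746]  P^+=[0.2755 -0.0023 -0.1774; -0.0023 1.6322 -0.6157; -0.1774 -0.6157 3.1583]
step 4: x^-=[-0.9851, 3.6021, -3.7921]  P^-=[0.5003 -0.1456 0.0290; -0.1456 2.1268 -1.2393; 0.0290 -1.2393 4.6637]  S=[1.1398]  K=[0.4448; -0.3064; 0.5791]  nu=[3.3701]  x^+=[0.5140, 2.5694, -1.8404]  P^+=[0.2748 0.0097 -0.2646; 0.0097 2.0198 -1.0370; -0.2646 -1.0370 4.2814]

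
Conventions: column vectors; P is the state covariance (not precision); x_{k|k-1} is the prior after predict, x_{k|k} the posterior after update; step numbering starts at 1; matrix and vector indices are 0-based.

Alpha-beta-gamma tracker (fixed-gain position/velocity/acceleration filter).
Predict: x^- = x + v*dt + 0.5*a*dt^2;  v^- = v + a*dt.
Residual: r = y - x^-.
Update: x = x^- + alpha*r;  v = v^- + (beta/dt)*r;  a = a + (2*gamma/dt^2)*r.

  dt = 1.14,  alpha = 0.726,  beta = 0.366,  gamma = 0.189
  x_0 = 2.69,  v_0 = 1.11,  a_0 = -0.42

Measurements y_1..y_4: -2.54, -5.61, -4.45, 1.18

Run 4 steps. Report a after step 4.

step 1: x_pred=3.6825  r=-6.2225  x^+=-0.8350  v^+=-1.3665  a^+=-2.2299
step 2: x_pred=-3.8419  r=-1.7681  x^+=-5.1255  v^+=-4.4763  a^+=-2.7441
step 3: x_pred=-12.0116  r=7.5616  x^+=-6.5219  v^+=-5.1769  a^+=-0.5448
step 4: x_pred=-12.7775  r=13.9575  x^+=-2.6444  v^+=-1.3168  a^+=3.5149

a_post = 3.5149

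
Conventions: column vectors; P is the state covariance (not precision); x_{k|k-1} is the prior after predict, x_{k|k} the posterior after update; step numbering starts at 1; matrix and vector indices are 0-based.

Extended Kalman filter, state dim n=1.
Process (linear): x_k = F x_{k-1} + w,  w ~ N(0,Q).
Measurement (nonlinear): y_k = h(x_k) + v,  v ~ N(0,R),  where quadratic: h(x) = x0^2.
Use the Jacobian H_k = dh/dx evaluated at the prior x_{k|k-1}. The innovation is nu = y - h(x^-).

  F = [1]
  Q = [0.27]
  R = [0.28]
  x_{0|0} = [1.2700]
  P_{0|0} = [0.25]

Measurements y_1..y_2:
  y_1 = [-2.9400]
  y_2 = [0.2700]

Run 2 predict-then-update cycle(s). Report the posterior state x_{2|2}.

step 1: x^-=[1.2700]  P^-=[0.5200]  H_jac=[2.5400]  S=[3.6348]  K=[0.3634]  nu=[-4.5529]  x^+=[-0.3844]  P^+=[0.0401]
step 2: x^-=[-0.3844]  P^-=[0.3101]  H_jac=[-0.7688]  S=[0.4633]  K=[-0.5146]  nu=[0.1222]  x^+=[-0.4473]  P^+=[0.1874]

x_post = [-0.4473]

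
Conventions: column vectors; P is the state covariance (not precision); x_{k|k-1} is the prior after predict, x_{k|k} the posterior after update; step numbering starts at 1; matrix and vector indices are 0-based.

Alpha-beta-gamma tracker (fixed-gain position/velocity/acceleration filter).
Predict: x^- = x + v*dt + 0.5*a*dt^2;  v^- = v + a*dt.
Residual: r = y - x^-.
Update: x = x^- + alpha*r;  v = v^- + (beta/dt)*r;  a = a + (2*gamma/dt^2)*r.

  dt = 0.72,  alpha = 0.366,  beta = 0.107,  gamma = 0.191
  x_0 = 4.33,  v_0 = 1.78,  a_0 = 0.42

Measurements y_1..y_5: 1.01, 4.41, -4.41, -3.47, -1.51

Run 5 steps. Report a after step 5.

a_post = 1.2507

step 1: x_pred=5.7205  r=-4.7105  x^+=3.9964  v^+=1.3824  a^+=-3.0511
step 2: x_pred=4.2009  r=0.2091  x^+=4.2774  v^+=-0.7833  a^+=-2.8970
step 3: x_pred=2.9625  r=-7.3725  x^+=0.2642  v^+=-3.9648  a^+=-8.3297
step 4: x_pred=-4.7495  r=1.2795  x^+=-4.2812  v^+=-9.7720  a^+=-7.3868
step 5: x_pred=-13.2317  r=11.7217  x^+=-8.9416  v^+=-13.3486  a^+=1.2507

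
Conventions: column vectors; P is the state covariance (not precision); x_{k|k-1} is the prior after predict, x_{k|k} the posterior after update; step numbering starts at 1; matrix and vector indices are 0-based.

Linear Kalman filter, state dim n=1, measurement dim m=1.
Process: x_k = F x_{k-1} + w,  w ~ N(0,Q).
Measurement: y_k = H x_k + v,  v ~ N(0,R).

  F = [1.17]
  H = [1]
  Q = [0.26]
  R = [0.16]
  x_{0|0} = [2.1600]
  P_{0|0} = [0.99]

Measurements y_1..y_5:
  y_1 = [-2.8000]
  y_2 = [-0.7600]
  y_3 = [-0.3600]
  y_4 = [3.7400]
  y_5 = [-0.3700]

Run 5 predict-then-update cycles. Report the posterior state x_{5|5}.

x_post = [0.5382]

step 1: x^-=[2.5272]  P^-=[1.6152]  S=[1.7752]  K=[0.9099]  nu=[-5.3272]  x^+=[-2.3199]  P^+=[0.1456]
step 2: x^-=[-2.7142]  P^-=[0.4593]  S=[0.6193]  K=[0.7416]  nu=[1.9542]  x^+=[-1.2649]  P^+=[0.1187]
step 3: x^-=[-1.4799]  P^-=[0.4224]  S=[0.5824]  K=[0.7253]  nu=[1.1199]  x^+=[-0.6677]  P^+=[0.1160]
step 4: x^-=[-0.7812]  P^-=[0.4189]  S=[0.5789]  K=[0.7236]  nu=[4.5212]  x^+=[2.4903]  P^+=[0.1158]
step 5: x^-=[2.9137]  P^-=[0.4185]  S=[0.5785]  K=[0.7234]  nu=[-3.2837]  x^+=[0.5382]  P^+=[0.1157]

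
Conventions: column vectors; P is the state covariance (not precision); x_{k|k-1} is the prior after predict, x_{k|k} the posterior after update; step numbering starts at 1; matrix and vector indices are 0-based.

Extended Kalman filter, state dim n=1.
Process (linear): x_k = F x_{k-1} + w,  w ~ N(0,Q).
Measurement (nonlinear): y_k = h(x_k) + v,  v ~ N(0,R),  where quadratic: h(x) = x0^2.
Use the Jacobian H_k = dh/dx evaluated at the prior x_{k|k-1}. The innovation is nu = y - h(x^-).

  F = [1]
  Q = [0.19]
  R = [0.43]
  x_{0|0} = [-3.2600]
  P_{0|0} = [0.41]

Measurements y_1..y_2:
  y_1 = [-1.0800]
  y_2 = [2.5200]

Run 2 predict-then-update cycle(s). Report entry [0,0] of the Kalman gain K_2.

K[0,0] = -0.2697

step 1: x^-=[-3.2600]  P^-=[0.6000]  H_jac=[-6.5200]  S=[25.9362]  K=[-0.1508]  nu=[-11.7076]  x^+=[-1.4941]  P^+=[0.0099]
step 2: x^-=[-1.4941]  P^-=[0.1999]  H_jac=[-2.9883]  S=[2.2155]  K=[-0.2697]  nu=[0.2876]  x^+=[-1.5717]  P^+=[0.0388]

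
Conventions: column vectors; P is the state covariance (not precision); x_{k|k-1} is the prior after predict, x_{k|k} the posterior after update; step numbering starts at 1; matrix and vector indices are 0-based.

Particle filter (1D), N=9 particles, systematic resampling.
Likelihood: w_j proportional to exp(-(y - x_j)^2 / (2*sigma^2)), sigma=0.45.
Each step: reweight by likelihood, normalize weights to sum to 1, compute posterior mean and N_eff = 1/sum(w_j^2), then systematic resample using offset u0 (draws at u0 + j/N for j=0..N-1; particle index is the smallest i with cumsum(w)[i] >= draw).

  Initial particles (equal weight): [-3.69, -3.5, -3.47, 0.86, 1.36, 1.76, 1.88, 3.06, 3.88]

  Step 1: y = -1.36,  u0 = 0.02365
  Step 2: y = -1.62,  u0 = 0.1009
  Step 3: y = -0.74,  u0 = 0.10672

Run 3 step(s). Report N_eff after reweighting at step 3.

step 1: w=[0.0421, 0.3429, 0.4698, 0.1449, 0.0003, 0.0000, 0.0000, 0.0000, 0.0000]  mean=-2.8605  Neff=2.7700  idx=[0, 1, 1, 1, 2, 2, 2, 2, 3]
step 2: w=[0.0186, 0.1186, 0.1186, 0.1186, 0.1564, 0.1564, 0.1564, 0.1564, 0.0002]  mean=-3.4840  Neff=7.1260  idx=[1, 2, 3, 4, 5, 5, 6, 7, 7]
step 3: w=[0.0833, 0.0833, 0.0833, 0.1250, 0.1250, 0.1250, 0.1250, 0.1250, 0.1250]  mean=-3.4775  Neff=8.7258  idx=[1, 2, 3, 4, 5, 6, 7, 8, 8]

N_eff = 8.7258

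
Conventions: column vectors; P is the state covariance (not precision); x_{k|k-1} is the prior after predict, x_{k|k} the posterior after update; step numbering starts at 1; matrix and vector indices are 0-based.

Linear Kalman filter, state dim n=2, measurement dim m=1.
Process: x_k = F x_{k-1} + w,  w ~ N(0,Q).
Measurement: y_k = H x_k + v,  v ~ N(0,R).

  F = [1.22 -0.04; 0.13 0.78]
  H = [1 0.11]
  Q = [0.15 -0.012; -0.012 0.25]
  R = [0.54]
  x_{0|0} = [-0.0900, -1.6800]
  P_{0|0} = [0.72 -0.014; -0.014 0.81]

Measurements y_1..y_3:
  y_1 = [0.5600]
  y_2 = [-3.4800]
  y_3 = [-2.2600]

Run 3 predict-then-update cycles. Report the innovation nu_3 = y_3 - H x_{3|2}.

step 1: x^-=[-0.0426, -1.3221]  P^-=[1.2243 0.0637; 0.0637 0.7521]  S=[1.7874]  K=[0.6889; 0.0819]  nu=[0.7480]  x^+=[0.4727, -1.2608]  P^+=[0.3761 -0.0372; -0.0372 0.7401]
step 2: x^-=[0.6271, -0.9220]  P^-=[0.7146 -0.0106; -0.0106 0.6991]  S=[1.2607]  K=[0.5659; 0.0526]  nu=[-4.0057]  x^+=[-1.6396, -1.1325]  P^+=[0.3109 -0.0481; -0.0481 0.6956]
step 3: x^-=[-1.9551, -1.0965]  P^-=[0.6185 -0.0300; -0.0300 0.6687]  S=[1.1600]  K=[0.5304; 0.0376]  nu=[-0.1843]  x^+=[-2.0528, -1.1035]  P^+=[0.2922 -0.0531; -0.0531 0.6671]

innov = [-0.1843]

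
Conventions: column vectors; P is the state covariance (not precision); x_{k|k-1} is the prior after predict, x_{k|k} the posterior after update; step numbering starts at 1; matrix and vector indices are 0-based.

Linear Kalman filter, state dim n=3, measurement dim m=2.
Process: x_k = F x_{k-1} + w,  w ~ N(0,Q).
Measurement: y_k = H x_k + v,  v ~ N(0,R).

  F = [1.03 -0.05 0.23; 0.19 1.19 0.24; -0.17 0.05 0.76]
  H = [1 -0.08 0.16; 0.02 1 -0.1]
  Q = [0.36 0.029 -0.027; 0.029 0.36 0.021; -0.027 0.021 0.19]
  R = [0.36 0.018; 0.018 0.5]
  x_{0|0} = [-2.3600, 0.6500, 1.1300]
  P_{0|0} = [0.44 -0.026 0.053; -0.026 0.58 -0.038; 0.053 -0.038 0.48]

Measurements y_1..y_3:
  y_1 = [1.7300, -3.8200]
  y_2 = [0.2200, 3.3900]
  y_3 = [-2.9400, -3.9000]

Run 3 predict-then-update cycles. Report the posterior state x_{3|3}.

step 1: x^-=[-2.2034, 0.5963, 1.2925]  P^-=[0.8823 0.0809 0.0173; 0.0809 1.1962 0.1045; 0.0173 0.1045 0.4653]  S=[1.2518 0.0292; 0.0292 1.6835]  K=[0.7008 0.0454; -0.0149 0.7056; 0.0658 0.0335]  nu=[3.7743, -4.2430]  x^+=[0.2492, -2.4536, 1.3987]  P^+=[0.2622 0.0257 -0.0438; 0.0257 0.3585 0.0646; -0.0438 0.0646 0.4578]
step 2: x^-=[0.7010, -2.5368, 0.8979]  P^-=[0.6384 0.1197 -0.0265; 0.1197 0.9480 0.1671; -0.0265 0.1671 0.4787]  S=[0.9848 0.0974; 0.0974 1.4245]  K=[0.6291 0.0518; 0.0069 0.6550; 0.0292 0.0813]  nu=[-0.8276, 6.0026]  x^+=[0.4914, 1.3890, 1.3618]  P^+=[0.2385 0.0269 -0.0558; 0.0269 0.3360 0.0891; -0.0558 0.0891 0.4680]
step 3: x^-=[0.7499, 2.0731, 1.0209]  P^-=[0.6074 0.1213 -0.0300; 0.1213 0.9293 0.1893; -0.0300 0.1893 0.4888]  S=[0.9520 0.1038; 0.1038 1.4015]  K=[0.6171 0.0517; 0.0102 0.6505; 0.0240 0.0980]  nu=[-3.6874, -5.8860]  x^+=[-1.8297, -1.7936, 0.3554]  P^+=[0.2344 0.0265 -0.0576; 0.0265 0.3347 0.0980; -0.0576 0.0980 0.4743]

x_post = [-1.8297, -1.7936, 0.3554]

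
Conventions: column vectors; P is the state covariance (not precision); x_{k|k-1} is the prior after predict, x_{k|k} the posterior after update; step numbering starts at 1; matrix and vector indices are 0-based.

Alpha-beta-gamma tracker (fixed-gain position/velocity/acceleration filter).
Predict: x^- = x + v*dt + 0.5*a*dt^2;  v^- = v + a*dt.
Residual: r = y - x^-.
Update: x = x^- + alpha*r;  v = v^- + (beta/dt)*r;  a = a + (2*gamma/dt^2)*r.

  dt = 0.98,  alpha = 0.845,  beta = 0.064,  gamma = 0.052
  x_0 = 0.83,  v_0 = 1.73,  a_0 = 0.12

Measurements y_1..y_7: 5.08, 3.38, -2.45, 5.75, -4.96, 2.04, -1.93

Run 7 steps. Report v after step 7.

v_post = -1.8230

step 1: x_pred=2.5830  r=2.4970  x^+=4.6930  v^+=2.0107  a^+=0.3904
step 2: x_pred=6.8509  r=-3.4709  x^+=3.9180  v^+=2.1666  a^+=0.0145
step 3: x_pred=6.0482  r=-8.4982  x^+=-1.1328  v^+=1.6258  a^+=-0.9057
step 4: x_pred=0.0256  r=5.7244  x^+=4.8627  v^+=1.1121  a^+=-0.2858
step 5: x_pred=5.8153  r=-10.7753  x^+=-3.2898  v^+=0.1283  a^+=-1.4527
step 6: x_pred=-3.8617  r=5.9017  x^+=1.1252  v^+=-0.9099  a^+=-0.8136
step 7: x_pred=-0.1572  r=-1.7728  x^+=-1.6552  v^+=-1.8230  a^+=-1.0056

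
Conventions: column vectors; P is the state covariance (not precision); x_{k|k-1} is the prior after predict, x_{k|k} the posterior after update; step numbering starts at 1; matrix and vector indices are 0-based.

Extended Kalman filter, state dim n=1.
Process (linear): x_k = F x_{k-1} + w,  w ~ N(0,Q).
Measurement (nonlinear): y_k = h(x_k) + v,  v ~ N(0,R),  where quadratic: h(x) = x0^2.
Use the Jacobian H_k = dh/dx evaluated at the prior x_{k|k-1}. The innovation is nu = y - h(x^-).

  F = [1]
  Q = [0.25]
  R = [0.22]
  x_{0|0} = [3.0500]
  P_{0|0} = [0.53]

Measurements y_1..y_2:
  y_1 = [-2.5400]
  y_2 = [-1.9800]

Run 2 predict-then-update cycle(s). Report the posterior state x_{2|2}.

x_post = [-0.1097]

step 1: x^-=[3.0500]  P^-=[0.7800]  H_jac=[6.1000]  S=[29.2438]  K=[0.1627]  nu=[-11.8425]  x^+=[1.1232]  P^+=[0.0059]
step 2: x^-=[1.1232]  P^-=[0.2559]  H_jac=[2.2464]  S=[1.5112]  K=[0.3803]  nu=[-3.2416]  x^+=[-0.1097]  P^+=[0.0372]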